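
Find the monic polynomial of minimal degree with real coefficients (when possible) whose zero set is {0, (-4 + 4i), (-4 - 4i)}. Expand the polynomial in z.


The polynomial is p(z) = ∏_{α ∈ S} (z − α), where S = {0, (-4 + 4i), (-4 - 4i)}.
Expanding the product yields: p(z) = z^3 + 8·z^2 + 32·z.
Note conjugate pairs combine to real quadratics: (z − (-4+4i))(z − (-4−4i)) = z² + 8z + 32.
The resulting polynomial has degree 3 and real coefficients as required.

p(z) = z^3 + 8·z^2 + 32·z.


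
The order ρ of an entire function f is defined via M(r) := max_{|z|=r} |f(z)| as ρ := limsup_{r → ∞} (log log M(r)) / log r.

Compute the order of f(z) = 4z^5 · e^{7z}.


M(r) = max_{|z|=r} |4|·|z|^5·|e^{7z}| = 4·r^5 · e^{7r^1} (the factors attain their maxima compatibly on |z|=r). Then log M(r) = log 4 + 5·log r + 7r^1, dominated by the last term, so log log M(r) ~ 1·log r. The polynomial factor 4z^5 contributes only a log r term and does not affect the order. ρ = 1.
Therefore ρ = 1.

Order ρ = 1.


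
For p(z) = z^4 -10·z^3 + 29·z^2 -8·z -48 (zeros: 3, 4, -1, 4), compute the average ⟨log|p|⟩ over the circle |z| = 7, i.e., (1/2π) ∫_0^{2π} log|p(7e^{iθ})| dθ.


Zeros: -1, 3, 4, 4; r = 7.
Inside |z| < r: -1, 3, 4, 4. Outside (|z| ≥ r): ∅.
p(0) = -48, so log|p(0)| = log(48) = 3.8712.
Apply Jensen: I(r) = log|p(0)| + Σ_k log(r/|z_k|), summed over zeros inside |z| < r.
  log(r/|z_k|) for z_k = 3: log(7/3) = 0.8473
  log(r/|z_k|) for z_k = 4: log(7/4) = 0.5596
  log(r/|z_k|) for z_k = -1: log(7/1) = 1.9459
  log(r/|z_k|) for z_k = 4: log(7/4) = 0.5596
Sum over inside zeros: 3.9124.
I(r) = log|p(0)| + (inside sum) = 3.8712 + 3.9124 = 7.7836.
Closed form (all zeros inside, monic): I(r) = n·log(r) = 4·log(7) = 7.7836. ✓

I(r) ≈ 7.7836.


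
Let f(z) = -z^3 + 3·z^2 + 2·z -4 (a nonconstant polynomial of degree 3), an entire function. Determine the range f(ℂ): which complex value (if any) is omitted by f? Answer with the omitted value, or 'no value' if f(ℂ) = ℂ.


Little Picard bounds the complement of f(ℂ) to at most one point.
For every w ∈ ℂ, the equation p(z) − w = 0 is a nonconstant polynomial in z and hence has at least one root by the fundamental theorem of algebra. So p is surjective onto ℂ, omitting no value.

Omitted value: no value.


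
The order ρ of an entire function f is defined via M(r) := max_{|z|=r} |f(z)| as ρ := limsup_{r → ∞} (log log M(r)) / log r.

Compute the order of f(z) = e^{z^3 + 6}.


|e^{z^3 + 6}| = e^{Re(1·z^3) + 6} ≤ e^{1|z|^3 + 6} = e^{1r^3 + 6} on |z| = r, so ρ ≤ 3. Choosing z on |z|=r so that 1·z^3 is real positive (always possible by picking arg z appropriately) gives |f(z)| = e^{1r^3 + 6}, matching the bound. The additive constant 6 does not affect log log M(r) ~ 3·log r. Hence ρ = 3.
Therefore ρ = 3.

Order ρ = 3.


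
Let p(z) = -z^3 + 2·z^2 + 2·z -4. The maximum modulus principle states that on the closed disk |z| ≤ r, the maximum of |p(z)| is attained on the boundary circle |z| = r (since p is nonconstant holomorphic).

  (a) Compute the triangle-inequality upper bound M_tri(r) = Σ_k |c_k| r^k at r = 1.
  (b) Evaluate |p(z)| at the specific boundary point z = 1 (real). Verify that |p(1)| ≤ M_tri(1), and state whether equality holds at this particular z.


Coefficients: c_0 = -4, c_1 = 2, c_2 = 2, c_3 = -1. Radius r = 1.
Part (a). Triangle bound: M_tri(r) = Σ_k |c_k| r^k
  = |-4|·1^0 + |2|·1^1 + |2|·1^2 + |-1|·1^3
  = 4 + 2 + 2 + 1 = 9.
This bounds M(r) := max_{|z|=r} |p(z)| from above; equality holds iff all terms c_k z^k can be made to align in phase at a single z on |z|=r.
Part (b). At z = 1 (real, on the circle |z| = r):
  p(1) = (-4)·1^0 + (2)·1^1 + (2)·1^2 + (-1)·1^3 = -1.
  |p(1)| = 1.
Check: |p(1)| = 1 ≤ 9 = M_tri(1). ✓ Equality does not hold at z = 1 (the coefficients have mixed signs, so the terms do not all align in phase there).

M_tri(1) = 9; |p(1)| = 1; equality at z=1: no.


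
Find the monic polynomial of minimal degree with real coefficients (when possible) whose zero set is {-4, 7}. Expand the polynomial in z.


The polynomial is p(z) = ∏_{α ∈ S} (z − α), where S = {-4, 7}.
Expanding the product yields: p(z) = z^2 -3·z -28.
The resulting polynomial has degree 2 and real coefficients as required.

p(z) = z^2 -3·z -28.


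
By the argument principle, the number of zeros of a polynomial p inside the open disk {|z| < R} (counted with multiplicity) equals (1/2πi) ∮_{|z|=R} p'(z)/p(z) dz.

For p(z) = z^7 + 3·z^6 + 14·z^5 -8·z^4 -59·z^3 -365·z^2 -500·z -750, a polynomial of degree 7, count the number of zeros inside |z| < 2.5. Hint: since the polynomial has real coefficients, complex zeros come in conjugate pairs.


The zeros of p are: (-1 + 2i), (-1 - 2i), 3, (-1 + 3i), (-1 - 3i), (-1 + 2i), (-1 - 2i).
Their magnitudes are: 2.236, 2.236, 3, 3.162, 3.162, 2.236, 2.236.
Zeros with |z| < R = 2.5: (-1 + 2i), (-1 - 2i), (-1 + 2i), (-1 - 2i).
Count = 4.
By the argument principle, (1/2πi) ∮_{|z|=R} p'(z)/p(z) dz equals exactly this count.

Number of zeros inside |z| < 2.5: 4.


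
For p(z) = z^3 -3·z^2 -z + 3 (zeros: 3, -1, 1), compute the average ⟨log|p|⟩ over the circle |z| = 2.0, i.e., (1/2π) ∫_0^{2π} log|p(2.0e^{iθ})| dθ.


Zeros: -1, 1, 3; r = 2.0.
Inside |z| < r: -1, 1. Outside (|z| ≥ r): 3.
p(0) = 3, so log|p(0)| = log(3) = 1.0986.
Apply Jensen: I(r) = log|p(0)| + Σ_k log(r/|z_k|), summed over zeros inside |z| < r.
  log(r/|z_k|) for z_k = -1: log(2.0/1) = 0.6931
  log(r/|z_k|) for z_k = 1: log(2.0/1) = 0.6931
  Outside zeros (3) contribute nothing to the Jensen sum.
Sum over inside zeros: 1.3863.
I(r) = log|p(0)| + (inside sum) = 1.0986 + 1.3863 = 2.4849.
Note: since some zeros are outside |z| ≤ r, the simplified n·log(r) form does NOT apply — only the inside zeros contribute.

I(r) ≈ 2.4849.


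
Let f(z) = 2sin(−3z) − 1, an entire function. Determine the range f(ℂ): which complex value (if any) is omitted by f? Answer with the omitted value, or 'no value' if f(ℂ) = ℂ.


Little Picard bounds the complement of f(ℂ) to at most one point.
sin is entire and surjective onto ℂ: for every w ∈ ℂ, sin(ζ) = w has a solution ζ ∈ ℂ (e.g., via the complex inverse arcsin). With ζ = −3z this gives z = ζ/(-3). Then 2·sin(−3z) takes every value in 2·ℂ = ℂ, and adding -1 is a bijection of ℂ. So f is surjective and omits no value. (Note: only on the real line is sin bounded by [−1, 1].)

Omitted value: no value.


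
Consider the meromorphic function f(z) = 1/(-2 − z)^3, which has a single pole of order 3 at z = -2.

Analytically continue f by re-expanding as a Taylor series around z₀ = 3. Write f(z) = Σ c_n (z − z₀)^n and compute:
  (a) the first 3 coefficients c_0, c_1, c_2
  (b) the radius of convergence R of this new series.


Let w = z − z₀, so z = z₀ + w.
Then -2 − z = -2 − (z₀ + w) = (-2 − z₀) − w = -5 − w.
f(z) = 1/(-5 − w)^3 = (1/(-5)^3) · (1 − w/(-5))^{−3}.
By the binomial series (1−u)^{−3} = Σ_{n≥0} C(n+2, 2) u^n for |u|<1, with u = w/(-5):
  c_n = C(n+2, 2) / (-5)^(n+3).
  c_0 = 1/(-5)^3 = -1/125.
  c_1 = 3/(-5)^4 = 3/625.
  c_2 = 6/(-5)^5 = -6/3125.
The series is valid for |w/d| < 1, i.e. |z − z₀| < |d|.
Radius of convergence: R = |-2 − z₀| = |-5| = 5 (distance from z₀ to the singularity z = -2).

c_0 = -1/125, c_1 = 3/625, c_2 = -6/3125; R = 5.


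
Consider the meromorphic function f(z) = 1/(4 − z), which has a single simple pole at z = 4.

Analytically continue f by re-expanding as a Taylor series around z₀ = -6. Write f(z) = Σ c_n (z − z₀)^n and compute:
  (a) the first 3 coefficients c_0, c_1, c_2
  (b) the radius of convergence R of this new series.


Let w = z − z₀, so z = z₀ + w.
Then 4 − z = 4 − (z₀ + w) = (4 − z₀) − w = 10 − w.
f(z) = 1/(10 − w) = (1/(10)) · 1/(1 − w/(10)) = Σ_{n≥0} w^n / (10)^(n+1).
So c_n = 1/(10)^(n+1):
  c_0 = 1/(10)^1 = 1/10.
  c_1 = 1/(10)^2 = 1/100.
  c_2 = 1/(10)^3 = 1/1000.
The series is valid for |w/d| < 1, i.e. |z − z₀| < |d|.
Radius of convergence: R = |4 − z₀| = |10| = 10 (distance from z₀ to the singularity z = 4).

c_0 = 1/10, c_1 = 1/100, c_2 = 1/1000; R = 10.


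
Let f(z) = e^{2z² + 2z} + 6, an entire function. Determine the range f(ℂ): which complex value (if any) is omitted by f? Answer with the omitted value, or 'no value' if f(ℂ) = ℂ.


Little Picard bounds the complement of f(ℂ) to at most one point.
The exponent g(z) = 2z² + 2z is a nonconstant polynomial, hence surjective onto ℂ. So e^{g(z)} takes every value in {e^w : w ∈ ℂ} = ℂ ∖ {0}. Adding 6 shifts the range to ℂ ∖ {6}. f omits exactly 6.

Omitted value: 6.


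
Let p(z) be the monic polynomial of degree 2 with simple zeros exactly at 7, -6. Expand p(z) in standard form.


The polynomial is p(z) = ∏_{α ∈ S} (z − α), where S = {7, -6}.
Expanding the product yields: p(z) = z^2 -z -42.
The resulting polynomial has degree 2 and real coefficients as required.

p(z) = z^2 -z -42.


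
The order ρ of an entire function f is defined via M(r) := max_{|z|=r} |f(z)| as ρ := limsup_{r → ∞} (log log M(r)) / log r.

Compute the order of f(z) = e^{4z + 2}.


|e^{4z + 2}| = e^{Re(4·z) + 2} ≤ e^{4|z|^1 + 2} = e^{4r^1 + 2} on |z| = r, so ρ ≤ 1. Choosing z on |z|=r so that 4·z is real positive (always possible by picking arg z appropriately) gives |f(z)| = e^{4r^1 + 2}, matching the bound. The additive constant 2 does not affect log log M(r) ~ 1·log r. Hence ρ = 1.
Therefore ρ = 1.

Order ρ = 1.


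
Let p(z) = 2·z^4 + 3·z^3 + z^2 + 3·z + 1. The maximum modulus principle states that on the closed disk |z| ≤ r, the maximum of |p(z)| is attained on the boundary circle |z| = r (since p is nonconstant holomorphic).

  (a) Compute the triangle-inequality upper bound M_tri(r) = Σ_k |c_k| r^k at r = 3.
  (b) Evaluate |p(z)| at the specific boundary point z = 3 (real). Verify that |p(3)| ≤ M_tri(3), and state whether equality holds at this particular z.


Coefficients: c_0 = 1, c_1 = 3, c_2 = 1, c_3 = 3, c_4 = 2. Radius r = 3.
Part (a). Triangle bound: M_tri(r) = Σ_k |c_k| r^k
  = |1|·3^0 + |3|·3^1 + |1|·3^2 + |3|·3^3 + |2|·3^4
  = 1 + 9 + 9 + 81 + 162 = 262.
This bounds M(r) := max_{|z|=r} |p(z)| from above; equality holds iff all terms c_k z^k can be made to align in phase at a single z on |z|=r.
Part (b). At z = 3 (real, on the circle |z| = r):
  p(3) = (1)·3^0 + (3)·3^1 + (1)·3^2 + (3)·3^3 + (2)·3^4 = 262.
  |p(3)| = 262.
Since all nonzero coefficients share the same sign, |p(3)| = 262 = M_tri(3); the triangle bound is attained at z = 3, so in fact M(r) = 262.

M_tri(3) = 262; |p(3)| = 262; equality at z=3: yes.


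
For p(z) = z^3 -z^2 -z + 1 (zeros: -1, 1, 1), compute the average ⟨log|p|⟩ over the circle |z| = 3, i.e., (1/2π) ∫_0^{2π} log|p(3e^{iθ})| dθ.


Zeros: -1, 1, 1; r = 3.
Inside |z| < r: -1, 1, 1. Outside (|z| ≥ r): ∅.
p(0) = 1, so log|p(0)| = log(1) = 0.0000.
Apply Jensen: I(r) = log|p(0)| + Σ_k log(r/|z_k|), summed over zeros inside |z| < r.
  log(r/|z_k|) for z_k = -1: log(3/1) = 1.0986
  log(r/|z_k|) for z_k = 1: log(3/1) = 1.0986
  log(r/|z_k|) for z_k = 1: log(3/1) = 1.0986
Sum over inside zeros: 3.2958.
I(r) = log|p(0)| + (inside sum) = 0.0000 + 3.2958 = 3.2958.
Closed form (all zeros inside, monic): I(r) = n·log(r) = 3·log(3) = 3.2958. ✓

I(r) ≈ 3.2958.


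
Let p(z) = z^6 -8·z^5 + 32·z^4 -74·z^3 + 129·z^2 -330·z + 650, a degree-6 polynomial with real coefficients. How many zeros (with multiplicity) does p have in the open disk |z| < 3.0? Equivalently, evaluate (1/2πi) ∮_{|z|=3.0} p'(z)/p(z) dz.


The zeros of p are: (2 + 3i), (2 - 3i), (-1 + 2i), (-1 - 2i), (3 + 1i), (3 - 1i).
Their magnitudes are: 3.606, 3.606, 2.236, 2.236, 3.162, 3.162.
Zeros with |z| < R = 3.0: (-1 + 2i), (-1 - 2i).
Count = 2.
By the argument principle, (1/2πi) ∮_{|z|=R} p'(z)/p(z) dz equals exactly this count.

Number of zeros inside |z| < 3.0: 2.


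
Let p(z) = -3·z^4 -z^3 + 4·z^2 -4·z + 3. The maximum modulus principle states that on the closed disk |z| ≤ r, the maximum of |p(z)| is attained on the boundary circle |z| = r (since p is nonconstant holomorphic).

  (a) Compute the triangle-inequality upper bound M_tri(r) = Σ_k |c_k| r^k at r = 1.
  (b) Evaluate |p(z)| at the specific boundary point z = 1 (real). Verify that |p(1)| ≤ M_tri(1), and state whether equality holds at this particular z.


Coefficients: c_0 = 3, c_1 = -4, c_2 = 4, c_3 = -1, c_4 = -3. Radius r = 1.
Part (a). Triangle bound: M_tri(r) = Σ_k |c_k| r^k
  = |3|·1^0 + |-4|·1^1 + |4|·1^2 + |-1|·1^3 + |-3|·1^4
  = 3 + 4 + 4 + 1 + 3 = 15.
This bounds M(r) := max_{|z|=r} |p(z)| from above; equality holds iff all terms c_k z^k can be made to align in phase at a single z on |z|=r.
Part (b). At z = 1 (real, on the circle |z| = r):
  p(1) = (3)·1^0 + (-4)·1^1 + (4)·1^2 + (-1)·1^3 + (-3)·1^4 = -1.
  |p(1)| = 1.
Check: |p(1)| = 1 ≤ 15 = M_tri(1). ✓ Equality does not hold at z = 1 (the coefficients have mixed signs, so the terms do not all align in phase there).

M_tri(1) = 15; |p(1)| = 1; equality at z=1: no.


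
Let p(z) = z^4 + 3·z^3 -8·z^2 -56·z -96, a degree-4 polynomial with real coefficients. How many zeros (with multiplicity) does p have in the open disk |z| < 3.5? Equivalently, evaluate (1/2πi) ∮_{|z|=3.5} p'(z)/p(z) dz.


The zeros of p are: (-2 + 2i), (-2 - 2i), 4, -3.
Their magnitudes are: 2.828, 2.828, 4, 3.
Zeros with |z| < R = 3.5: (-2 + 2i), (-2 - 2i), -3.
Count = 3.
By the argument principle, (1/2πi) ∮_{|z|=R} p'(z)/p(z) dz equals exactly this count.

Number of zeros inside |z| < 3.5: 3.


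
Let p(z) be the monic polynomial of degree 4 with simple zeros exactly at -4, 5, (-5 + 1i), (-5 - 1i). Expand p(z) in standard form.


The polynomial is p(z) = ∏_{α ∈ S} (z − α), where S = {-4, 5, (-5 + 1i), (-5 - 1i)}.
Expanding the product yields: p(z) = z^4 + 9·z^3 -4·z^2 -226·z -520.
Note conjugate pairs combine to real quadratics: (z − (-5+1i))(z − (-5−1i)) = z² + 10z + 26.
The resulting polynomial has degree 4 and real coefficients as required.

p(z) = z^4 + 9·z^3 -4·z^2 -226·z -520.


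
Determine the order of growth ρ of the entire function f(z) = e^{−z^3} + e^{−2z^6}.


Each summand is entire of order 3 and 6 respectively (as in the single-exponential case). The order of a sum is at most the max of the orders, so ρ ≤ 6. For the lower bound: on |z|=r choose arg z so that -2z^6 is real positive; then |e^{-2z^6}| = e^{2r^6} while |e^{-1z^3}| ≤ e^{1r^3} = o(e^{2r^6}). So |f| ≥ e^{2r^6}(1 − o(1)) and ρ ≥ 6. Hence ρ = max(3, 6) = 6.
Therefore ρ = 6.

Order ρ = 6.


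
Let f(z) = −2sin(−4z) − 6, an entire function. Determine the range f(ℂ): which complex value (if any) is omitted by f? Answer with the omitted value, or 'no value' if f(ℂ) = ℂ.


Little Picard bounds the complement of f(ℂ) to at most one point.
sin is entire and surjective onto ℂ: for every w ∈ ℂ, sin(ζ) = w has a solution ζ ∈ ℂ (e.g., via the complex inverse arcsin). With ζ = −4z this gives z = ζ/(-4). Then -2·sin(−4z) takes every value in -2·ℂ = ℂ, and adding -6 is a bijection of ℂ. So f is surjective and omits no value. (Note: only on the real line is sin bounded by [−1, 1].)

Omitted value: no value.


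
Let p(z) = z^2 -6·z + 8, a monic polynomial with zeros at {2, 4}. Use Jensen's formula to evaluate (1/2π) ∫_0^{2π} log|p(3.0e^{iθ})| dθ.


Zeros: 2, 4; r = 3.0.
Inside |z| < r: 2. Outside (|z| ≥ r): 4.
p(0) = 8, so log|p(0)| = log(8) = 2.0794.
Apply Jensen: I(r) = log|p(0)| + Σ_k log(r/|z_k|), summed over zeros inside |z| < r.
  log(r/|z_k|) for z_k = 2: log(3.0/2) = 0.4055
  Outside zeros (4) contribute nothing to the Jensen sum.
Sum over inside zeros: 0.4055.
I(r) = log|p(0)| + (inside sum) = 2.0794 + 0.4055 = 2.4849.
Note: since some zeros are outside |z| ≤ r, the simplified n·log(r) form does NOT apply — only the inside zeros contribute.

I(r) ≈ 2.4849.


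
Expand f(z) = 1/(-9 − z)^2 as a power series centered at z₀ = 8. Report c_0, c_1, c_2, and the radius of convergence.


Let w = z − z₀, so z = z₀ + w.
Then -9 − z = -9 − (z₀ + w) = (-9 − z₀) − w = -17 − w.
f(z) = 1/(-17 − w)^2 = (1/(-17)^2) · (1 − w/(-17))^{−2}.
By the binomial series (1−u)^{−2} = Σ_{n≥0} C(n+1, 1) u^n for |u|<1, with u = w/(-17):
  c_n = C(n+1, 1) / (-17)^(n+2).
  c_0 = 1/(-17)^2 = 1/289.
  c_1 = 2/(-17)^3 = -2/4913.
  c_2 = 3/(-17)^4 = 3/83521.
The series is valid for |w/d| < 1, i.e. |z − z₀| < |d|.
Radius of convergence: R = |-9 − z₀| = |-17| = 17 (distance from z₀ to the singularity z = -9).

c_0 = 1/289, c_1 = -2/4913, c_2 = 3/83521; R = 17.


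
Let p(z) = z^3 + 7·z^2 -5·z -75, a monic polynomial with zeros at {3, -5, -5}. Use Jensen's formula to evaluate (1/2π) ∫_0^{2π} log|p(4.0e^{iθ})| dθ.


Zeros: -5, -5, 3; r = 4.0.
Inside |z| < r: 3. Outside (|z| ≥ r): -5, -5.
p(0) = -75, so log|p(0)| = log(75) = 4.3175.
Apply Jensen: I(r) = log|p(0)| + Σ_k log(r/|z_k|), summed over zeros inside |z| < r.
  log(r/|z_k|) for z_k = 3: log(4.0/3) = 0.2877
  Outside zeros (-5, -5) contribute nothing to the Jensen sum.
Sum over inside zeros: 0.2877.
I(r) = log|p(0)| + (inside sum) = 4.3175 + 0.2877 = 4.6052.
Note: since some zeros are outside |z| ≤ r, the simplified n·log(r) form does NOT apply — only the inside zeros contribute.

I(r) ≈ 4.6052.


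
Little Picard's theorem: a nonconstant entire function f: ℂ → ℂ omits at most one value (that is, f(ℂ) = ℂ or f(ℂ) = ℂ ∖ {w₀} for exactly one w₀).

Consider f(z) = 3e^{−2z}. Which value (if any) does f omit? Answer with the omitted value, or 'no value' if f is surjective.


Little Picard bounds the complement of f(ℂ) to at most one point.
e^{−2z} is never zero on ℂ, so 3·e^{−2z} takes every value in ℂ ∖ {0}. Adding 0 shifts the range to ℂ ∖ {0}. Thus f omits exactly the value 0.

Omitted value: 0.


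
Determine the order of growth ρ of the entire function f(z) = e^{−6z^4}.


|e^{−6z^4}| = e^{Re(-6·z^4) + 0} ≤ e^{6|z|^4 + 0} = e^{6r^4 + 0} on |z| = r, so ρ ≤ 4. Choosing z on |z|=r so that -6·z^4 is real positive (always possible by picking arg z appropriately) gives |f(z)| = e^{6r^4 + 0}, matching the bound. The additive constant 0 does not affect log log M(r) ~ 4·log r. Hence ρ = 4.
Therefore ρ = 4.

Order ρ = 4.


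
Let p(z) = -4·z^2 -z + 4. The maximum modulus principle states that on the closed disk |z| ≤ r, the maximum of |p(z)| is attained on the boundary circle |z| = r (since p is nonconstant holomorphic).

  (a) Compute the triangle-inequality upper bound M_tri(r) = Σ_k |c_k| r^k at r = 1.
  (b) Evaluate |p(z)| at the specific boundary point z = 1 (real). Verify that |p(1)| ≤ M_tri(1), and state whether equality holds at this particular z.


Coefficients: c_0 = 4, c_1 = -1, c_2 = -4. Radius r = 1.
Part (a). Triangle bound: M_tri(r) = Σ_k |c_k| r^k
  = |4|·1^0 + |-1|·1^1 + |-4|·1^2
  = 4 + 1 + 4 = 9.
This bounds M(r) := max_{|z|=r} |p(z)| from above; equality holds iff all terms c_k z^k can be made to align in phase at a single z on |z|=r.
Part (b). At z = 1 (real, on the circle |z| = r):
  p(1) = (4)·1^0 + (-1)·1^1 + (-4)·1^2 = -1.
  |p(1)| = 1.
Check: |p(1)| = 1 ≤ 9 = M_tri(1). ✓ Equality does not hold at z = 1 (the coefficients have mixed signs, so the terms do not all align in phase there).

M_tri(1) = 9; |p(1)| = 1; equality at z=1: no.


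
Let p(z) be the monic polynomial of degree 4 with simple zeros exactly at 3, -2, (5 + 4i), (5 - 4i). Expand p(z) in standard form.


The polynomial is p(z) = ∏_{α ∈ S} (z − α), where S = {3, -2, (5 + 4i), (5 - 4i)}.
Expanding the product yields: p(z) = z^4 -11·z^3 + 45·z^2 + 19·z -246.
Note conjugate pairs combine to real quadratics: (z − (5+4i))(z − (5−4i)) = z² − 10z + 41.
The resulting polynomial has degree 4 and real coefficients as required.

p(z) = z^4 -11·z^3 + 45·z^2 + 19·z -246.


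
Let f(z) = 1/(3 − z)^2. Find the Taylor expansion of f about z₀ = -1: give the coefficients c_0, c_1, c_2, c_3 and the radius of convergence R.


Let w = z − z₀, so z = z₀ + w.
Then 3 − z = 3 − (z₀ + w) = (3 − z₀) − w = 4 − w.
f(z) = 1/(4 − w)^2 = (1/(4)^2) · (1 − w/(4))^{−2}.
By the binomial series (1−u)^{−2} = Σ_{n≥0} C(n+1, 1) u^n for |u|<1, with u = w/(4):
  c_n = C(n+1, 1) / (4)^(n+2).
  c_0 = 1/(4)^2 = 1/16.
  c_1 = 2/(4)^3 = 1/32.
  c_2 = 3/(4)^4 = 3/256.
  c_3 = 4/(4)^5 = 1/256.
The series is valid for |w/d| < 1, i.e. |z − z₀| < |d|.
Radius of convergence: R = |3 − z₀| = |4| = 4 (distance from z₀ to the singularity z = 3).

c_0 = 1/16, c_1 = 1/32, c_2 = 3/256, c_3 = 1/256; R = 4.


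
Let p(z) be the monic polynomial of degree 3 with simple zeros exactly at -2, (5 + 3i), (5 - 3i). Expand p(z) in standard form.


The polynomial is p(z) = ∏_{α ∈ S} (z − α), where S = {-2, (5 + 3i), (5 - 3i)}.
Expanding the product yields: p(z) = z^3 -8·z^2 + 14·z + 68.
Note conjugate pairs combine to real quadratics: (z − (5+3i))(z − (5−3i)) = z² − 10z + 34.
The resulting polynomial has degree 3 and real coefficients as required.

p(z) = z^3 -8·z^2 + 14·z + 68.


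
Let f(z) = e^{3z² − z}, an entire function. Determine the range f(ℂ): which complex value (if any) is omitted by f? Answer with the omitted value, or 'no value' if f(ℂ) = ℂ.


Little Picard bounds the complement of f(ℂ) to at most one point.
The exponent g(z) = 3z² − z is a nonconstant polynomial, hence surjective onto ℂ. So e^{g(z)} takes every value in {e^w : w ∈ ℂ} = ℂ ∖ {0}. Adding 0 shifts the range to ℂ ∖ {0}. f omits exactly 0.

Omitted value: 0.


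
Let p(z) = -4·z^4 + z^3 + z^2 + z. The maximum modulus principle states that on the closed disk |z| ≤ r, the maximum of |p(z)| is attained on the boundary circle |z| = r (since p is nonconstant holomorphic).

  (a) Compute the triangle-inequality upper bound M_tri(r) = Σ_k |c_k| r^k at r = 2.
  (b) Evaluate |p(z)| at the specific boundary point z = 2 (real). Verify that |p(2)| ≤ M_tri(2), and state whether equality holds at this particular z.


Coefficients: c_0 = 0, c_1 = 1, c_2 = 1, c_3 = 1, c_4 = -4. Radius r = 2.
Part (a). Triangle bound: M_tri(r) = Σ_k |c_k| r^k
  = |0|·2^0 + |1|·2^1 + |1|·2^2 + |1|·2^3 + |-4|·2^4
  = 0 + 2 + 4 + 8 + 64 = 78.
This bounds M(r) := max_{|z|=r} |p(z)| from above; equality holds iff all terms c_k z^k can be made to align in phase at a single z on |z|=r.
Part (b). At z = 2 (real, on the circle |z| = r):
  p(2) = (0)·2^0 + (1)·2^1 + (1)·2^2 + (1)·2^3 + (-4)·2^4 = -50.
  |p(2)| = 50.
Check: |p(2)| = 50 ≤ 78 = M_tri(2). ✓ Equality does not hold at z = 2 (the coefficients have mixed signs, so the terms do not all align in phase there).

M_tri(2) = 78; |p(2)| = 50; equality at z=2: no.


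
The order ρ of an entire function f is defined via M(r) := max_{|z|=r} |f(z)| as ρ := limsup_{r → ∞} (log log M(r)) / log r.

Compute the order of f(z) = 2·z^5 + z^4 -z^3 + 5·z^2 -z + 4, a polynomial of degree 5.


|f(z)| ≤ Σ|c_k|·r^k = O(r^5) as r → ∞. Polynomial growth is O(e^{r^ε}) for every ε > 0 (since r^5/e^{r^ε} → 0), so ρ ≤ ε for all ε > 0, i.e. ρ = 0. Every nonconstant polynomial has order 0.
Therefore ρ = 0.

Order ρ = 0.


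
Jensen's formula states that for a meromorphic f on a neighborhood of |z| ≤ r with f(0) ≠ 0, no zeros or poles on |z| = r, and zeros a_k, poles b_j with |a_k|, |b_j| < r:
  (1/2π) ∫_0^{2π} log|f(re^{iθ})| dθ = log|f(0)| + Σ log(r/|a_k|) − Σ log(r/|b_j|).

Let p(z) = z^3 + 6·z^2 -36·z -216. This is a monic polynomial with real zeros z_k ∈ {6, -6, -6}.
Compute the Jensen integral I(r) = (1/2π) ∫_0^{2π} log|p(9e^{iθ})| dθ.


Zeros: -6, -6, 6; r = 9.
Inside |z| < r: -6, -6, 6. Outside (|z| ≥ r): ∅.
p(0) = -216, so log|p(0)| = log(216) = 5.3753.
Apply Jensen: I(r) = log|p(0)| + Σ_k log(r/|z_k|), summed over zeros inside |z| < r.
  log(r/|z_k|) for z_k = 6: log(9/6) = 0.4055
  log(r/|z_k|) for z_k = -6: log(9/6) = 0.4055
  log(r/|z_k|) for z_k = -6: log(9/6) = 0.4055
Sum over inside zeros: 1.2164.
I(r) = log|p(0)| + (inside sum) = 5.3753 + 1.2164 = 6.5917.
Closed form (all zeros inside, monic): I(r) = n·log(r) = 3·log(9) = 6.5917. ✓

I(r) ≈ 6.5917.


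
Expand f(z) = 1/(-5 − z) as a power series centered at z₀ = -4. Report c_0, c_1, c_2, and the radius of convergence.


Let w = z − z₀, so z = z₀ + w.
Then -5 − z = -5 − (z₀ + w) = (-5 − z₀) − w = -1 − w.
f(z) = 1/(-1 − w) = (1/(-1)) · 1/(1 − w/(-1)) = Σ_{n≥0} w^n / (-1)^(n+1).
So c_n = 1/(-1)^(n+1):
  c_0 = 1/(-1)^1 = -1.
  c_1 = 1/(-1)^2 = 1.
  c_2 = 1/(-1)^3 = -1.
The series is valid for |w/d| < 1, i.e. |z − z₀| < |d|.
Radius of convergence: R = |-5 − z₀| = |-1| = 1 (distance from z₀ to the singularity z = -5).

c_0 = -1, c_1 = 1, c_2 = -1; R = 1.


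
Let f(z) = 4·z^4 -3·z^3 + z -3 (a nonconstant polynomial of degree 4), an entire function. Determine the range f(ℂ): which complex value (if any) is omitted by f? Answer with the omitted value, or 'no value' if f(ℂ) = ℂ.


Little Picard bounds the complement of f(ℂ) to at most one point.
For every w ∈ ℂ, the equation p(z) − w = 0 is a nonconstant polynomial in z and hence has at least one root by the fundamental theorem of algebra. So p is surjective onto ℂ, omitting no value.

Omitted value: no value.


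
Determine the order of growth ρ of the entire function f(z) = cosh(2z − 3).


cosh(w) is a linear combination of e^{iw} and e^{−iw} (or e^w, e^{−w} in the hyperbolic case), so |cosh(w)| ≤ e^{|w|}. With w = 2z − 3, |w| ≤ 2|z| + 3 = 2r + 3 on |z| = r, giving M(r) ≤ e^{2r + 3}, so ρ ≤ 1. On a suitable ray (z = it for sin/cos; z = t for sinh/cosh, t real → ∞), |cosh(2z − 3)| grows like e^{2|t|}/2, so ρ ≥ 1. Hence ρ = 1.
Therefore ρ = 1.

Order ρ = 1.


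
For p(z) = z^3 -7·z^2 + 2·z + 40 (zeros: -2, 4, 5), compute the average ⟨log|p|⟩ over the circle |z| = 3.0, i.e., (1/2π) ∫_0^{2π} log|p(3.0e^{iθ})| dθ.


Zeros: -2, 4, 5; r = 3.0.
Inside |z| < r: -2. Outside (|z| ≥ r): 4, 5.
p(0) = 40, so log|p(0)| = log(40) = 3.6889.
Apply Jensen: I(r) = log|p(0)| + Σ_k log(r/|z_k|), summed over zeros inside |z| < r.
  log(r/|z_k|) for z_k = -2: log(3.0/2) = 0.4055
  Outside zeros (4, 5) contribute nothing to the Jensen sum.
Sum over inside zeros: 0.4055.
I(r) = log|p(0)| + (inside sum) = 3.6889 + 0.4055 = 4.0943.
Note: since some zeros are outside |z| ≤ r, the simplified n·log(r) form does NOT apply — only the inside zeros contribute.

I(r) ≈ 4.0943.


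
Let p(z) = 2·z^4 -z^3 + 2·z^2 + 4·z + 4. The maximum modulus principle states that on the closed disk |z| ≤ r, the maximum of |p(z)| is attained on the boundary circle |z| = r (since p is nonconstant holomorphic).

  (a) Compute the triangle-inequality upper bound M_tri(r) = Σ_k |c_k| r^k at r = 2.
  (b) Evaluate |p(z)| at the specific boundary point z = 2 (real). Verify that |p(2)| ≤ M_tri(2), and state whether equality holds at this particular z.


Coefficients: c_0 = 4, c_1 = 4, c_2 = 2, c_3 = -1, c_4 = 2. Radius r = 2.
Part (a). Triangle bound: M_tri(r) = Σ_k |c_k| r^k
  = |4|·2^0 + |4|·2^1 + |2|·2^2 + |-1|·2^3 + |2|·2^4
  = 4 + 8 + 8 + 8 + 32 = 60.
This bounds M(r) := max_{|z|=r} |p(z)| from above; equality holds iff all terms c_k z^k can be made to align in phase at a single z on |z|=r.
Part (b). At z = 2 (real, on the circle |z| = r):
  p(2) = (4)·2^0 + (4)·2^1 + (2)·2^2 + (-1)·2^3 + (2)·2^4 = 44.
  |p(2)| = 44.
Check: |p(2)| = 44 ≤ 60 = M_tri(2). ✓ Equality does not hold at z = 2 (the coefficients have mixed signs, so the terms do not all align in phase there).

M_tri(2) = 60; |p(2)| = 44; equality at z=2: no.


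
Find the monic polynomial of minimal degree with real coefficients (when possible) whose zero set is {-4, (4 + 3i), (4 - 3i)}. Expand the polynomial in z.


The polynomial is p(z) = ∏_{α ∈ S} (z − α), where S = {-4, (4 + 3i), (4 - 3i)}.
Expanding the product yields: p(z) = z^3 -4·z^2 -7·z + 100.
Note conjugate pairs combine to real quadratics: (z − (4+3i))(z − (4−3i)) = z² − 8z + 25.
The resulting polynomial has degree 3 and real coefficients as required.

p(z) = z^3 -4·z^2 -7·z + 100.


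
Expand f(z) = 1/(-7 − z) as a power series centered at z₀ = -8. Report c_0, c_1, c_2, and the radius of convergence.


Let w = z − z₀, so z = z₀ + w.
Then -7 − z = -7 − (z₀ + w) = (-7 − z₀) − w = 1 − w.
f(z) = 1/(1 − w) = (1/(1)) · 1/(1 − w/(1)) = Σ_{n≥0} w^n / (1)^(n+1).
So c_n = 1/(1)^(n+1):
  c_0 = 1/(1)^1 = 1.
  c_1 = 1/(1)^2 = 1.
  c_2 = 1/(1)^3 = 1.
The series is valid for |w/d| < 1, i.e. |z − z₀| < |d|.
Radius of convergence: R = |-7 − z₀| = |1| = 1 (distance from z₀ to the singularity z = -7).

c_0 = 1, c_1 = 1, c_2 = 1; R = 1.


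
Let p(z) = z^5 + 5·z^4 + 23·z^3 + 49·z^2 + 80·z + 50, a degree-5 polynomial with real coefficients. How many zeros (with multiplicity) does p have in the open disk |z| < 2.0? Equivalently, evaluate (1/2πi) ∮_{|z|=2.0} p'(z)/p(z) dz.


The zeros of p are: (-1 + 2i), (-1 - 2i), -1, (-1 + 3i), (-1 - 3i).
Their magnitudes are: 2.236, 2.236, 1, 3.162, 3.162.
Zeros with |z| < R = 2.0: -1.
Count = 1.
By the argument principle, (1/2πi) ∮_{|z|=R} p'(z)/p(z) dz equals exactly this count.

Number of zeros inside |z| < 2.0: 1.


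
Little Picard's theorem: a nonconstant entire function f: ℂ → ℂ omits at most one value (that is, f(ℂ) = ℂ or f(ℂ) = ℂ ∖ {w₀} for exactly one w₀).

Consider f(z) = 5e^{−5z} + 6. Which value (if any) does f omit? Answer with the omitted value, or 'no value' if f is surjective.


Little Picard bounds the complement of f(ℂ) to at most one point.
e^{−5z} is never zero on ℂ, so 5·e^{−5z} takes every value in ℂ ∖ {0}. Adding 6 shifts the range to ℂ ∖ {6}. Thus f omits exactly the value 6.

Omitted value: 6.


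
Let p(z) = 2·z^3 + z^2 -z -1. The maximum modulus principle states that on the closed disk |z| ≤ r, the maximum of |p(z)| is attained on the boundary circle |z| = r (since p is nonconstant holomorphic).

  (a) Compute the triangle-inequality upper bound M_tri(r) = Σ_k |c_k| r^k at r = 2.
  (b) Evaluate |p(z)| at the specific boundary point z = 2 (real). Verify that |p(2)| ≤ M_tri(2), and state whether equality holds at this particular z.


Coefficients: c_0 = -1, c_1 = -1, c_2 = 1, c_3 = 2. Radius r = 2.
Part (a). Triangle bound: M_tri(r) = Σ_k |c_k| r^k
  = |-1|·2^0 + |-1|·2^1 + |1|·2^2 + |2|·2^3
  = 1 + 2 + 4 + 16 = 23.
This bounds M(r) := max_{|z|=r} |p(z)| from above; equality holds iff all terms c_k z^k can be made to align in phase at a single z on |z|=r.
Part (b). At z = 2 (real, on the circle |z| = r):
  p(2) = (-1)·2^0 + (-1)·2^1 + (1)·2^2 + (2)·2^3 = 17.
  |p(2)| = 17.
Check: |p(2)| = 17 ≤ 23 = M_tri(2). ✓ Equality does not hold at z = 2 (the coefficients have mixed signs, so the terms do not all align in phase there).

M_tri(2) = 23; |p(2)| = 17; equality at z=2: no.


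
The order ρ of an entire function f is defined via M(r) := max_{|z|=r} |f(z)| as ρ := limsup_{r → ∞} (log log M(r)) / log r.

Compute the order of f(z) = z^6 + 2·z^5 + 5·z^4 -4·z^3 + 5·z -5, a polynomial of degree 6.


|f(z)| ≤ Σ|c_k|·r^k = O(r^6) as r → ∞. Polynomial growth is O(e^{r^ε}) for every ε > 0 (since r^6/e^{r^ε} → 0), so ρ ≤ ε for all ε > 0, i.e. ρ = 0. Every nonconstant polynomial has order 0.
Therefore ρ = 0.

Order ρ = 0.


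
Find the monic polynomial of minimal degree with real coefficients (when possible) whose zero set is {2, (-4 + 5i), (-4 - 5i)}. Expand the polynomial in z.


The polynomial is p(z) = ∏_{α ∈ S} (z − α), where S = {2, (-4 + 5i), (-4 - 5i)}.
Expanding the product yields: p(z) = z^3 + 6·z^2 + 25·z -82.
Note conjugate pairs combine to real quadratics: (z − (-4+5i))(z − (-4−5i)) = z² + 8z + 41.
The resulting polynomial has degree 3 and real coefficients as required.

p(z) = z^3 + 6·z^2 + 25·z -82.


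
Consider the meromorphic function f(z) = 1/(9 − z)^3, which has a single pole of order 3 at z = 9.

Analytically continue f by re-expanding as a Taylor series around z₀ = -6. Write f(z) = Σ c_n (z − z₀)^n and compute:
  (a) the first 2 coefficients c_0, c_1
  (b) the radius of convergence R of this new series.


Let w = z − z₀, so z = z₀ + w.
Then 9 − z = 9 − (z₀ + w) = (9 − z₀) − w = 15 − w.
f(z) = 1/(15 − w)^3 = (1/(15)^3) · (1 − w/(15))^{−3}.
By the binomial series (1−u)^{−3} = Σ_{n≥0} C(n+2, 2) u^n for |u|<1, with u = w/(15):
  c_n = C(n+2, 2) / (15)^(n+3).
  c_0 = 1/(15)^3 = 1/3375.
  c_1 = 3/(15)^4 = 1/16875.
The series is valid for |w/d| < 1, i.e. |z − z₀| < |d|.
Radius of convergence: R = |9 − z₀| = |15| = 15 (distance from z₀ to the singularity z = 9).

c_0 = 1/3375, c_1 = 1/16875; R = 15.


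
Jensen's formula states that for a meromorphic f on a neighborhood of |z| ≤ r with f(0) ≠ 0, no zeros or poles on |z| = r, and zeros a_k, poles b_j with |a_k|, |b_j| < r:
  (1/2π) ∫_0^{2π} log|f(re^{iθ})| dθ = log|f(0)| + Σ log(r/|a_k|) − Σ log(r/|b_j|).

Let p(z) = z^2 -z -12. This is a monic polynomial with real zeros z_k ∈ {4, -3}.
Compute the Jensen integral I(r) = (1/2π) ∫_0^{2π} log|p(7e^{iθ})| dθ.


Zeros: -3, 4; r = 7.
Inside |z| < r: -3, 4. Outside (|z| ≥ r): ∅.
p(0) = -12, so log|p(0)| = log(12) = 2.4849.
Apply Jensen: I(r) = log|p(0)| + Σ_k log(r/|z_k|), summed over zeros inside |z| < r.
  log(r/|z_k|) for z_k = 4: log(7/4) = 0.5596
  log(r/|z_k|) for z_k = -3: log(7/3) = 0.8473
Sum over inside zeros: 1.4069.
I(r) = log|p(0)| + (inside sum) = 2.4849 + 1.4069 = 3.8918.
Closed form (all zeros inside, monic): I(r) = n·log(r) = 2·log(7) = 3.8918. ✓

I(r) ≈ 3.8918.


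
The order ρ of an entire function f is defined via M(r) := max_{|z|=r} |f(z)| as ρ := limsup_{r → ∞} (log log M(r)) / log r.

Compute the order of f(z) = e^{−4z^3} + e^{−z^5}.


Each summand is entire of order 3 and 5 respectively (as in the single-exponential case). The order of a sum is at most the max of the orders, so ρ ≤ 5. For the lower bound: on |z|=r choose arg z so that -1z^5 is real positive; then |e^{-1z^5}| = e^{1r^5} while |e^{-4z^3}| ≤ e^{4r^3} = o(e^{1r^5}). So |f| ≥ e^{1r^5}(1 − o(1)) and ρ ≥ 5. Hence ρ = max(3, 5) = 5.
Therefore ρ = 5.

Order ρ = 5.


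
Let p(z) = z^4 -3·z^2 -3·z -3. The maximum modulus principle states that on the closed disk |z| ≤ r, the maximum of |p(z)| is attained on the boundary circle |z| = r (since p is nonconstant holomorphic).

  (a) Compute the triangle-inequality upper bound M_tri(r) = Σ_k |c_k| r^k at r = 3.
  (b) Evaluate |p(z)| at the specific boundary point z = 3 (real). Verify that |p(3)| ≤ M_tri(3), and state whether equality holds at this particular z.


Coefficients: c_0 = -3, c_1 = -3, c_2 = -3, c_3 = 0, c_4 = 1. Radius r = 3.
Part (a). Triangle bound: M_tri(r) = Σ_k |c_k| r^k
  = |-3|·3^0 + |-3|·3^1 + |-3|·3^2 + |0|·3^3 + |1|·3^4
  = 3 + 9 + 27 + 0 + 81 = 120.
This bounds M(r) := max_{|z|=r} |p(z)| from above; equality holds iff all terms c_k z^k can be made to align in phase at a single z on |z|=r.
Part (b). At z = 3 (real, on the circle |z| = r):
  p(3) = (-3)·3^0 + (-3)·3^1 + (-3)·3^2 + (0)·3^3 + (1)·3^4 = 42.
  |p(3)| = 42.
Check: |p(3)| = 42 ≤ 120 = M_tri(3). ✓ Equality does not hold at z = 3 (the coefficients have mixed signs, so the terms do not all align in phase there).

M_tri(3) = 120; |p(3)| = 42; equality at z=3: no.


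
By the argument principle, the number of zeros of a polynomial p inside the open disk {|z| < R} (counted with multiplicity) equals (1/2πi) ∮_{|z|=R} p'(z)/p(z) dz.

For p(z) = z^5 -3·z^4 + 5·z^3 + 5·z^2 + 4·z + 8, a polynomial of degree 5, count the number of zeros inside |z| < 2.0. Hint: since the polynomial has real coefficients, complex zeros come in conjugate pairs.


The zeros of p are: -1, (0 + 1i), (0 - 1i), (2 + 2i), (2 - 2i).
Their magnitudes are: 1, 1, 1, 2.828, 2.828.
Zeros with |z| < R = 2.0: -1, (0 + 1i), (0 - 1i).
Count = 3.
By the argument principle, (1/2πi) ∮_{|z|=R} p'(z)/p(z) dz equals exactly this count.

Number of zeros inside |z| < 2.0: 3.


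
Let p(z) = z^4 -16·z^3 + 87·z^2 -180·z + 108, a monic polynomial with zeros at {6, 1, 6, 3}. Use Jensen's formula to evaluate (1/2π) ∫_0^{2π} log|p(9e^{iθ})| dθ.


Zeros: 1, 3, 6, 6; r = 9.
Inside |z| < r: 1, 3, 6, 6. Outside (|z| ≥ r): ∅.
p(0) = 108, so log|p(0)| = log(108) = 4.6821.
Apply Jensen: I(r) = log|p(0)| + Σ_k log(r/|z_k|), summed over zeros inside |z| < r.
  log(r/|z_k|) for z_k = 6: log(9/6) = 0.4055
  log(r/|z_k|) for z_k = 1: log(9/1) = 2.1972
  log(r/|z_k|) for z_k = 6: log(9/6) = 0.4055
  log(r/|z_k|) for z_k = 3: log(9/3) = 1.0986
Sum over inside zeros: 4.1068.
I(r) = log|p(0)| + (inside sum) = 4.6821 + 4.1068 = 8.7889.
Closed form (all zeros inside, monic): I(r) = n·log(r) = 4·log(9) = 8.7889. ✓

I(r) ≈ 8.7889.


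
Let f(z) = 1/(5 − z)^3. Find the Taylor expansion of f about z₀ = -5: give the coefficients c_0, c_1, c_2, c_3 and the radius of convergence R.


Let w = z − z₀, so z = z₀ + w.
Then 5 − z = 5 − (z₀ + w) = (5 − z₀) − w = 10 − w.
f(z) = 1/(10 − w)^3 = (1/(10)^3) · (1 − w/(10))^{−3}.
By the binomial series (1−u)^{−3} = Σ_{n≥0} C(n+2, 2) u^n for |u|<1, with u = w/(10):
  c_n = C(n+2, 2) / (10)^(n+3).
  c_0 = 1/(10)^3 = 1/1000.
  c_1 = 3/(10)^4 = 3/10000.
  c_2 = 6/(10)^5 = 3/50000.
  c_3 = 10/(10)^6 = 1/100000.
The series is valid for |w/d| < 1, i.e. |z − z₀| < |d|.
Radius of convergence: R = |5 − z₀| = |10| = 10 (distance from z₀ to the singularity z = 5).

c_0 = 1/1000, c_1 = 3/10000, c_2 = 3/50000, c_3 = 1/100000; R = 10.


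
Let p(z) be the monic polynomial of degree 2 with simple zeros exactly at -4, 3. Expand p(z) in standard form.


The polynomial is p(z) = ∏_{α ∈ S} (z − α), where S = {-4, 3}.
Expanding the product yields: p(z) = z^2 + z -12.
The resulting polynomial has degree 2 and real coefficients as required.

p(z) = z^2 + z -12.


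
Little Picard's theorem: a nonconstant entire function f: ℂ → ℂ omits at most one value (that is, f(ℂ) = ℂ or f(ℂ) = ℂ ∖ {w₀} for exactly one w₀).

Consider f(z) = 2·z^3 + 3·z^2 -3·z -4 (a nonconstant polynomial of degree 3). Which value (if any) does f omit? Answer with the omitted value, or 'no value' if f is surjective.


Little Picard bounds the complement of f(ℂ) to at most one point.
For every w ∈ ℂ, the equation p(z) − w = 0 is a nonconstant polynomial in z and hence has at least one root by the fundamental theorem of algebra. So p is surjective onto ℂ, omitting no value.

Omitted value: no value.


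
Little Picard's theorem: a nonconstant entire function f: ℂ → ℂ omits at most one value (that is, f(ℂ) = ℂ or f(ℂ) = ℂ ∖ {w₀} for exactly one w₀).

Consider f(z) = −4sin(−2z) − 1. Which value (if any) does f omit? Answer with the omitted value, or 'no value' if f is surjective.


Little Picard bounds the complement of f(ℂ) to at most one point.
sin is entire and surjective onto ℂ: for every w ∈ ℂ, sin(ζ) = w has a solution ζ ∈ ℂ (e.g., via the complex inverse arcsin). With ζ = −2z this gives z = ζ/(-2). Then -4·sin(−2z) takes every value in -4·ℂ = ℂ, and adding -1 is a bijection of ℂ. So f is surjective and omits no value. (Note: only on the real line is sin bounded by [−1, 1].)

Omitted value: no value.


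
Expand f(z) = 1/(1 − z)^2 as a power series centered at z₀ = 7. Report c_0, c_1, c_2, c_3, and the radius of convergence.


Let w = z − z₀, so z = z₀ + w.
Then 1 − z = 1 − (z₀ + w) = (1 − z₀) − w = -6 − w.
f(z) = 1/(-6 − w)^2 = (1/(-6)^2) · (1 − w/(-6))^{−2}.
By the binomial series (1−u)^{−2} = Σ_{n≥0} C(n+1, 1) u^n for |u|<1, with u = w/(-6):
  c_n = C(n+1, 1) / (-6)^(n+2).
  c_0 = 1/(-6)^2 = 1/36.
  c_1 = 2/(-6)^3 = -1/108.
  c_2 = 3/(-6)^4 = 1/432.
  c_3 = 4/(-6)^5 = -1/1944.
The series is valid for |w/d| < 1, i.e. |z − z₀| < |d|.
Radius of convergence: R = |1 − z₀| = |-6| = 6 (distance from z₀ to the singularity z = 1).

c_0 = 1/36, c_1 = -1/108, c_2 = 1/432, c_3 = -1/1944; R = 6.
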